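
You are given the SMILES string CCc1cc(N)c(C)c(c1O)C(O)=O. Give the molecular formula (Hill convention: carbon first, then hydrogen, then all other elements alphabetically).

C10H13NO3

Walk through each heavy atom and fill implicit hydrogens from standard valence (C 4, N 3, O 2, S 2, halogen 1); for lowercase aromatic atoms, an aromatic c carries 1 H when it has two neighbours and 0 H with three, and aromatic n carries 0 H:
  atom 1: C, bond orders sum to 1 (valence 4) → 3 H
  atom 2: C, bond orders sum to 2 (valence 4) → 2 H
  atom 3: aromatic c, 3 neighbours → 0 H
  atom 4: aromatic c, 2 neighbours → 1 H
  atom 5: aromatic c, 3 neighbours → 0 H
  atom 6: N, bond orders sum to 1 (valence 3) → 2 H
  atom 7: aromatic c, 3 neighbours → 0 H
  atom 8: C, bond orders sum to 1 (valence 4) → 3 H
  atom 9: aromatic c, 3 neighbours → 0 H
  atom 10: aromatic c, 3 neighbours → 0 H
  atom 11: O, bond orders sum to 1 (valence 2) → 1 H
  atom 12: C, bond orders sum to 4 (valence 4) → 0 H
  atom 13: O, bond orders sum to 1 (valence 2) → 1 H
  atom 14: O, bond orders sum to 2 (valence 2) → 0 H
Totals → C:10, H:13, N:1, O:3.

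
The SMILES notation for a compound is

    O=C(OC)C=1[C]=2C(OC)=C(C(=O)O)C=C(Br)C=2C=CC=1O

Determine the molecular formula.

C14H11BrO6

Walk through each heavy atom and fill implicit hydrogens from standard valence (C 4, N 3, O 2, S 2, halogen 1):
  atom 1: O, bond orders sum to 2 (valence 2) → 0 H
  atom 2: C, bond orders sum to 4 (valence 4) → 0 H
  atom 3: O, bond orders sum to 2 (valence 2) → 0 H
  atom 4: C, bond orders sum to 1 (valence 4) → 3 H
  atom 5: C, bond orders sum to 4 (valence 4) → 0 H
  atom 6: C with explicit H count 0
  atom 7: C, bond orders sum to 4 (valence 4) → 0 H
  atom 8: O, bond orders sum to 2 (valence 2) → 0 H
  atom 9: C, bond orders sum to 1 (valence 4) → 3 H
  atom 10: C, bond orders sum to 4 (valence 4) → 0 H
  atom 11: C, bond orders sum to 4 (valence 4) → 0 H
  atom 12: O, bond orders sum to 2 (valence 2) → 0 H
  atom 13: O, bond orders sum to 1 (valence 2) → 1 H
  atom 14: C, bond orders sum to 3 (valence 4) → 1 H
  atom 15: C, bond orders sum to 4 (valence 4) → 0 H
  atom 16: Br (halogen, monovalent) → 0 H
  atom 17: C, bond orders sum to 4 (valence 4) → 0 H
  atom 18: C, bond orders sum to 3 (valence 4) → 1 H
  atom 19: C, bond orders sum to 3 (valence 4) → 1 H
  atom 20: C, bond orders sum to 4 (valence 4) → 0 H
  atom 21: O, bond orders sum to 1 (valence 2) → 1 H
Totals → C:14, H:11, Br:1, O:6.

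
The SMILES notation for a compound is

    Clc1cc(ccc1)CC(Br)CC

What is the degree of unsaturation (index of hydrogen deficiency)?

4

Molecular formula: C10H12BrCl.
DoU = (2C + 2 + N − H − X) / 2, where X is the halogen count and O/S are ignored.
    = (2·10 + 2 + 0 − 12 − 2) / 2 = 8 / 2 = 4.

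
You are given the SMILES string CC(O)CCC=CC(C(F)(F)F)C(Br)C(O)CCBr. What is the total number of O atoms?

Scan the SMILES for O atoms (remember two-letter symbols like Cl and Br are single atoms).
Oxygen count: 2.

2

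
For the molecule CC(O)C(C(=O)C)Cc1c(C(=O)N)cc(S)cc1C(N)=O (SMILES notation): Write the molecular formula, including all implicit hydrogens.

Walk through each heavy atom and fill implicit hydrogens from standard valence (C 4, N 3, O 2, S 2, halogen 1); for lowercase aromatic atoms, an aromatic c carries 1 H when it has two neighbours and 0 H with three, and aromatic n carries 0 H:
  atom 1: C, bond orders sum to 1 (valence 4) → 3 H
  atom 2: C, bond orders sum to 3 (valence 4) → 1 H
  atom 3: O, bond orders sum to 1 (valence 2) → 1 H
  atom 4: C, bond orders sum to 3 (valence 4) → 1 H
  atom 5: C, bond orders sum to 4 (valence 4) → 0 H
  atom 6: O, bond orders sum to 2 (valence 2) → 0 H
  atom 7: C, bond orders sum to 1 (valence 4) → 3 H
  atom 8: C, bond orders sum to 2 (valence 4) → 2 H
  atom 9: aromatic c, 3 neighbours → 0 H
  atom 10: aromatic c, 3 neighbours → 0 H
  atom 11: C, bond orders sum to 4 (valence 4) → 0 H
  atom 12: O, bond orders sum to 2 (valence 2) → 0 H
  atom 13: N, bond orders sum to 1 (valence 3) → 2 H
  atom 14: aromatic c, 2 neighbours → 1 H
  atom 15: aromatic c, 3 neighbours → 0 H
  atom 16: S, bond orders sum to 1 (valence 2) → 1 H
  atom 17: aromatic c, 2 neighbours → 1 H
  atom 18: aromatic c, 3 neighbours → 0 H
  atom 19: C, bond orders sum to 4 (valence 4) → 0 H
  atom 20: N, bond orders sum to 1 (valence 3) → 2 H
  atom 21: O, bond orders sum to 2 (valence 2) → 0 H
Totals → C:14, H:18, N:2, O:4, S:1.

C14H18N2O4S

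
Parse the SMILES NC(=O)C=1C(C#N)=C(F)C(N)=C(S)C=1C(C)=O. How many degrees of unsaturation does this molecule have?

8

Degree of unsaturation = (number of rings) + (number of π bonds).
Ring closures in the SMILES: 1.
π bonds: 5 double bonds (each 1 DoU), 1 triple bond (each 2 DoU) → 7 DoU from unsaturation.
Total DoU = 1 + 7 = 8.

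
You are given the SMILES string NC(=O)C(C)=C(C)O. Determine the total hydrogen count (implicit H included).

9

Walk through each heavy atom and fill implicit hydrogens from standard valence (C 4, N 3, O 2, S 2, halogen 1):
  atom 1: N, bond orders sum to 1 (valence 3) → 2 H
  atom 2: C, bond orders sum to 4 (valence 4) → 0 H
  atom 3: O, bond orders sum to 2 (valence 2) → 0 H
  atom 4: C, bond orders sum to 4 (valence 4) → 0 H
  atom 5: C, bond orders sum to 1 (valence 4) → 3 H
  atom 6: C, bond orders sum to 4 (valence 4) → 0 H
  atom 7: C, bond orders sum to 1 (valence 4) → 3 H
  atom 8: O, bond orders sum to 1 (valence 2) → 1 H
Total hydrogens: 9.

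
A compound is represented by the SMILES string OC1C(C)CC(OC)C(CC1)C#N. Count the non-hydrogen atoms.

Every atom symbol written in the SMILES (organic subset) is one heavy atom; implicit H are not written.
Heavy atoms by element → C:10, N:1, O:2.
Total: 13.

13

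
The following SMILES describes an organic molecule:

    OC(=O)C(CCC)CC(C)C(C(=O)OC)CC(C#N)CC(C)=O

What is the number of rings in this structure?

0

In SMILES, each pair of matching ring-closure digits denotes one ring-closing bond; the number of such bonds equals the number of independent rings.
Ring-closure bonds here: 0.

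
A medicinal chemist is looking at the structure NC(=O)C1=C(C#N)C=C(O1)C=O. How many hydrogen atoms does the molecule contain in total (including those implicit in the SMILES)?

4

Walk through each heavy atom and fill implicit hydrogens from standard valence (C 4, N 3, O 2, S 2, halogen 1):
  atom 1: N, bond orders sum to 1 (valence 3) → 2 H
  atom 2: C, bond orders sum to 4 (valence 4) → 0 H
  atom 3: O, bond orders sum to 2 (valence 2) → 0 H
  atom 4: C, bond orders sum to 4 (valence 4) → 0 H
  atom 5: C, bond orders sum to 4 (valence 4) → 0 H
  atom 6: C, bond orders sum to 4 (valence 4) → 0 H
  atom 7: N, bond orders sum to 3 (valence 3) → 0 H
  atom 8: C, bond orders sum to 3 (valence 4) → 1 H
  atom 9: C, bond orders sum to 4 (valence 4) → 0 H
  atom 10: O, bond orders sum to 2 (valence 2) → 0 H
  atom 11: C, bond orders sum to 3 (valence 4) → 1 H
  atom 12: O, bond orders sum to 2 (valence 2) → 0 H
Total hydrogens: 4.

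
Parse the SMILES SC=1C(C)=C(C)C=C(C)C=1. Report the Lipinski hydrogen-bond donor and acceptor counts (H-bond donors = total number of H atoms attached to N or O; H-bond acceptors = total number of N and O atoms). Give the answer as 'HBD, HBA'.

Donors: find every N or O and count the H atoms it carries.
  (no N or O atoms present)
Lipinski HBD = 0.
Acceptors: N atoms = 0, O atoms = 0 → HBA = 0.

0, 0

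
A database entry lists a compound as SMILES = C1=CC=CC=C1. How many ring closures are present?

In SMILES, each pair of matching ring-closure digits denotes one ring-closing bond; the number of such bonds equals the number of independent rings.
Ring-closure bonds here: 1.

1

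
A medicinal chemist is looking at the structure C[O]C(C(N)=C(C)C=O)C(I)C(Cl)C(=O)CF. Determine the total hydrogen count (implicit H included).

14

Walk through each heavy atom and fill implicit hydrogens from standard valence (C 4, N 3, O 2, S 2, halogen 1):
  atom 1: C, bond orders sum to 1 (valence 4) → 3 H
  atom 2: O with explicit H count 0
  atom 3: C, bond orders sum to 3 (valence 4) → 1 H
  atom 4: C, bond orders sum to 4 (valence 4) → 0 H
  atom 5: N, bond orders sum to 1 (valence 3) → 2 H
  atom 6: C, bond orders sum to 4 (valence 4) → 0 H
  atom 7: C, bond orders sum to 1 (valence 4) → 3 H
  atom 8: C, bond orders sum to 3 (valence 4) → 1 H
  atom 9: O, bond orders sum to 2 (valence 2) → 0 H
  atom 10: C, bond orders sum to 3 (valence 4) → 1 H
  atom 11: I (halogen, monovalent) → 0 H
  atom 12: C, bond orders sum to 3 (valence 4) → 1 H
  atom 13: Cl (halogen, monovalent) → 0 H
  atom 14: C, bond orders sum to 4 (valence 4) → 0 H
  atom 15: O, bond orders sum to 2 (valence 2) → 0 H
  atom 16: C, bond orders sum to 2 (valence 4) → 2 H
  atom 17: F (halogen, monovalent) → 0 H
Total hydrogens: 14.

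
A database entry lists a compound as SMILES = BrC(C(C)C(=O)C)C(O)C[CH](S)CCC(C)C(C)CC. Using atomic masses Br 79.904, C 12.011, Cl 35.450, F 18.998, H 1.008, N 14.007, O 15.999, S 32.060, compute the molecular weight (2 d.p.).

First, the molecular formula is C16H31BrO2S (counting implicit H from valence).
  Br: 1 × 79.904 = 79.904
  C: 16 × 12.011 = 192.176
  H: 31 × 1.008 = 31.248
  O: 2 × 15.999 = 31.998
  S: 1 × 32.060 = 32.060
Sum: 1×79.904 + 16×12.011 + 31×1.008 + 2×15.999 + 1×32.060 = 367.386 → 367.39 g/mol.

367.39 g/mol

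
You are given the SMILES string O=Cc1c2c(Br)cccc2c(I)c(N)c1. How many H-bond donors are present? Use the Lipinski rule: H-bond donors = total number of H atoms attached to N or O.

Donors: find every N or O and count the H atoms it carries.
  atom 1 (O): bond orders sum to 2 → 0 H
  atom 14 (N): bond orders sum to 1 → 2 H
Lipinski HBD = 2.

2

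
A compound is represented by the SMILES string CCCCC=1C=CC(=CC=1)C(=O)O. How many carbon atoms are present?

Count every carbon token in the SMILES (each C, including those in ring-closure positions and inside branches).
Carbon count: 11.

11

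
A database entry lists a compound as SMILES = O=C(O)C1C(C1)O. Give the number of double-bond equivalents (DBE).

Molecular formula: C4H6O3.
DoU = (2C + 2 + N − H − X) / 2, where X is the halogen count and O/S are ignored.
    = (2·4 + 2 + 0 − 6 − 0) / 2 = 4 / 2 = 2.

2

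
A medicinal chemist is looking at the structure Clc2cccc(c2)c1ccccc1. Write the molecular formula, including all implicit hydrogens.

Walk through each heavy atom and fill implicit hydrogens from standard valence (C 4, N 3, O 2, S 2, halogen 1); for lowercase aromatic atoms, an aromatic c carries 1 H when it has two neighbours and 0 H with three, and aromatic n carries 0 H:
  atom 1: Cl (halogen, monovalent) → 0 H
  atom 2: aromatic c, 3 neighbours → 0 H
  atom 3: aromatic c, 2 neighbours → 1 H
  atom 4: aromatic c, 2 neighbours → 1 H
  atom 5: aromatic c, 2 neighbours → 1 H
  atom 6: aromatic c, 3 neighbours → 0 H
  atom 7: aromatic c, 2 neighbours → 1 H
  atom 8: aromatic c, 3 neighbours → 0 H
  atom 9: aromatic c, 2 neighbours → 1 H
  atom 10: aromatic c, 2 neighbours → 1 H
  atom 11: aromatic c, 2 neighbours → 1 H
  atom 12: aromatic c, 2 neighbours → 1 H
  atom 13: aromatic c, 2 neighbours → 1 H
Totals → C:12, H:9, Cl:1.
In Hill order: C12H9Cl.

C12H9Cl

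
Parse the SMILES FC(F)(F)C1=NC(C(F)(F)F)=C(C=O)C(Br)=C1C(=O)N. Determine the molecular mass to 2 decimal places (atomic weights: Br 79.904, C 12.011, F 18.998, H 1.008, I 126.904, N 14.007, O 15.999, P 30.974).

First, the molecular formula is C9H3BrF6N2O2 (counting implicit H from valence).
  Br: 1 × 79.904 = 79.904
  C: 9 × 12.011 = 108.099
  F: 6 × 18.998 = 113.988
  H: 3 × 1.008 = 3.024
  N: 2 × 14.007 = 28.014
  O: 2 × 15.999 = 31.998
Sum: 1×79.904 + 9×12.011 + 6×18.998 + 3×1.008 + 2×14.007 + 2×15.999 = 365.027 → 365.03 g/mol.

365.03 g/mol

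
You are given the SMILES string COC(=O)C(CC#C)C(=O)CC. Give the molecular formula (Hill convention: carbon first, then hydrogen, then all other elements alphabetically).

C9H12O3

Walk through each heavy atom and fill implicit hydrogens from standard valence (C 4, N 3, O 2, S 2, halogen 1):
  atom 1: C, bond orders sum to 1 (valence 4) → 3 H
  atom 2: O, bond orders sum to 2 (valence 2) → 0 H
  atom 3: C, bond orders sum to 4 (valence 4) → 0 H
  atom 4: O, bond orders sum to 2 (valence 2) → 0 H
  atom 5: C, bond orders sum to 3 (valence 4) → 1 H
  atom 6: C, bond orders sum to 2 (valence 4) → 2 H
  atom 7: C, bond orders sum to 4 (valence 4) → 0 H
  atom 8: C, bond orders sum to 3 (valence 4) → 1 H
  atom 9: C, bond orders sum to 4 (valence 4) → 0 H
  atom 10: O, bond orders sum to 2 (valence 2) → 0 H
  atom 11: C, bond orders sum to 2 (valence 4) → 2 H
  atom 12: C, bond orders sum to 1 (valence 4) → 3 H
Totals → C:9, H:12, O:3.
In Hill order: C9H12O3.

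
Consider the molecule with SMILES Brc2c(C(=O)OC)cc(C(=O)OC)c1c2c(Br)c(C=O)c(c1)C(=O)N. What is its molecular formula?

C16H11Br2NO6

Walk through each heavy atom and fill implicit hydrogens from standard valence (C 4, N 3, O 2, S 2, halogen 1); for lowercase aromatic atoms, an aromatic c carries 1 H when it has two neighbours and 0 H with three, and aromatic n carries 0 H:
  atom 1: Br (halogen, monovalent) → 0 H
  atom 2: aromatic c, 3 neighbours → 0 H
  atom 3: aromatic c, 3 neighbours → 0 H
  atom 4: C, bond orders sum to 4 (valence 4) → 0 H
  atom 5: O, bond orders sum to 2 (valence 2) → 0 H
  atom 6: O, bond orders sum to 2 (valence 2) → 0 H
  atom 7: C, bond orders sum to 1 (valence 4) → 3 H
  atom 8: aromatic c, 2 neighbours → 1 H
  atom 9: aromatic c, 3 neighbours → 0 H
  atom 10: C, bond orders sum to 4 (valence 4) → 0 H
  atom 11: O, bond orders sum to 2 (valence 2) → 0 H
  atom 12: O, bond orders sum to 2 (valence 2) → 0 H
  atom 13: C, bond orders sum to 1 (valence 4) → 3 H
  atom 14: aromatic c, 3 neighbours → 0 H
  atom 15: aromatic c, 3 neighbours → 0 H
  atom 16: aromatic c, 3 neighbours → 0 H
  atom 17: Br (halogen, monovalent) → 0 H
  atom 18: aromatic c, 3 neighbours → 0 H
  atom 19: C, bond orders sum to 3 (valence 4) → 1 H
  atom 20: O, bond orders sum to 2 (valence 2) → 0 H
  atom 21: aromatic c, 3 neighbours → 0 H
  atom 22: aromatic c, 2 neighbours → 1 H
  atom 23: C, bond orders sum to 4 (valence 4) → 0 H
  atom 24: O, bond orders sum to 2 (valence 2) → 0 H
  atom 25: N, bond orders sum to 1 (valence 3) → 2 H
Totals → C:16, H:11, Br:2, N:1, O:6.
In Hill order: C16H11Br2NO6.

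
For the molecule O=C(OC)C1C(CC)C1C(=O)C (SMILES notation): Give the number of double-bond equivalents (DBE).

3

Degree of unsaturation = (number of rings) + (number of π bonds).
Ring closures in the SMILES: 1.
π bonds: 2 double bonds (each 1 DoU) → 2 DoU from unsaturation.
Total DoU = 1 + 2 = 3.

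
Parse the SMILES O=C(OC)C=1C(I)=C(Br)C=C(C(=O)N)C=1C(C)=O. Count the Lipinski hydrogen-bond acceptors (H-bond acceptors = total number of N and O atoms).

N atoms: 1; O atoms: 4.
Lipinski HBA = 1 + 4 = 5.

5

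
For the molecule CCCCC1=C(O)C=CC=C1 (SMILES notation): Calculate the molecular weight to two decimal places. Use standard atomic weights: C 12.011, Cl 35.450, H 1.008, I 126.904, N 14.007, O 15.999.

150.22 g/mol

First, the molecular formula is C10H14O (counting implicit H from valence).
  C: 10 × 12.011 = 120.110
  H: 14 × 1.008 = 14.112
  O: 1 × 15.999 = 15.999
Sum: 10×12.011 + 14×1.008 + 1×15.999 = 150.221 → 150.22 g/mol.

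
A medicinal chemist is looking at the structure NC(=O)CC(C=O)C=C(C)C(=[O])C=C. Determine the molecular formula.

Walk through each heavy atom and fill implicit hydrogens from standard valence (C 4, N 3, O 2, S 2, halogen 1):
  atom 1: N, bond orders sum to 1 (valence 3) → 2 H
  atom 2: C, bond orders sum to 4 (valence 4) → 0 H
  atom 3: O, bond orders sum to 2 (valence 2) → 0 H
  atom 4: C, bond orders sum to 2 (valence 4) → 2 H
  atom 5: C, bond orders sum to 3 (valence 4) → 1 H
  atom 6: C, bond orders sum to 3 (valence 4) → 1 H
  atom 7: O, bond orders sum to 2 (valence 2) → 0 H
  atom 8: C, bond orders sum to 3 (valence 4) → 1 H
  atom 9: C, bond orders sum to 4 (valence 4) → 0 H
  atom 10: C, bond orders sum to 1 (valence 4) → 3 H
  atom 11: C, bond orders sum to 4 (valence 4) → 0 H
  atom 12: O with explicit H count 0
  atom 13: C, bond orders sum to 3 (valence 4) → 1 H
  atom 14: C, bond orders sum to 2 (valence 4) → 2 H
Totals → C:10, H:13, N:1, O:3.

C10H13NO3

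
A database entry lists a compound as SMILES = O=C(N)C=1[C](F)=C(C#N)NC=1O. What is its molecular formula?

C6H4FN3O2

Walk through each heavy atom and fill implicit hydrogens from standard valence (C 4, N 3, O 2, S 2, halogen 1):
  atom 1: O, bond orders sum to 2 (valence 2) → 0 H
  atom 2: C, bond orders sum to 4 (valence 4) → 0 H
  atom 3: N, bond orders sum to 1 (valence 3) → 2 H
  atom 4: C, bond orders sum to 4 (valence 4) → 0 H
  atom 5: C with explicit H count 0
  atom 6: F (halogen, monovalent) → 0 H
  atom 7: C, bond orders sum to 4 (valence 4) → 0 H
  atom 8: C, bond orders sum to 4 (valence 4) → 0 H
  atom 9: N, bond orders sum to 3 (valence 3) → 0 H
  atom 10: N, bond orders sum to 2 (valence 3) → 1 H
  atom 11: C, bond orders sum to 4 (valence 4) → 0 H
  atom 12: O, bond orders sum to 1 (valence 2) → 1 H
Totals → C:6, H:4, F:1, N:3, O:2.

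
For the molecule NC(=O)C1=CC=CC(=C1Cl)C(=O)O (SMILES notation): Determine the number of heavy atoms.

Every atom symbol written in the SMILES (organic subset) is one heavy atom; implicit H are not written.
Heavy atoms by element → C:8, Cl:1, N:1, O:3.
Total: 13.

13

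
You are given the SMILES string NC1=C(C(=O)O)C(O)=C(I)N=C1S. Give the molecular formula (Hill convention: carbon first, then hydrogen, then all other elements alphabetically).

Walk through each heavy atom and fill implicit hydrogens from standard valence (C 4, N 3, O 2, S 2, halogen 1):
  atom 1: N, bond orders sum to 1 (valence 3) → 2 H
  atom 2: C, bond orders sum to 4 (valence 4) → 0 H
  atom 3: C, bond orders sum to 4 (valence 4) → 0 H
  atom 4: C, bond orders sum to 4 (valence 4) → 0 H
  atom 5: O, bond orders sum to 2 (valence 2) → 0 H
  atom 6: O, bond orders sum to 1 (valence 2) → 1 H
  atom 7: C, bond orders sum to 4 (valence 4) → 0 H
  atom 8: O, bond orders sum to 1 (valence 2) → 1 H
  atom 9: C, bond orders sum to 4 (valence 4) → 0 H
  atom 10: I (halogen, monovalent) → 0 H
  atom 11: N, bond orders sum to 3 (valence 3) → 0 H
  atom 12: C, bond orders sum to 4 (valence 4) → 0 H
  atom 13: S, bond orders sum to 1 (valence 2) → 1 H
Totals → C:6, H:5, I:1, N:2, O:3, S:1.

C6H5IN2O3S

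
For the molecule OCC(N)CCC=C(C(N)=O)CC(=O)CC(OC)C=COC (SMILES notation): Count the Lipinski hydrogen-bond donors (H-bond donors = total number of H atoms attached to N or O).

5

Donors: find every N or O and count the H atoms it carries.
  atom 1 (O): bond orders sum to 1 → 1 H
  atom 4 (N): bond orders sum to 1 → 2 H
  atom 10 (N): bond orders sum to 1 → 2 H
  atom 11 (O): bond orders sum to 2 → 0 H
  atom 14 (O): bond orders sum to 2 → 0 H
  atom 17 (O): bond orders sum to 2 → 0 H
  atom 21 (O): bond orders sum to 2 → 0 H
Lipinski HBD = 5.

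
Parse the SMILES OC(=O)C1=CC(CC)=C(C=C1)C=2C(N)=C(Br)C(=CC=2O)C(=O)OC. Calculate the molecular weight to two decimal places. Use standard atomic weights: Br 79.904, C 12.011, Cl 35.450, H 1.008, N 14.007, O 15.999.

394.22 g/mol

First, the molecular formula is C17H16BrNO5 (counting implicit H from valence).
  Br: 1 × 79.904 = 79.904
  C: 17 × 12.011 = 204.187
  H: 16 × 1.008 = 16.128
  N: 1 × 14.007 = 14.007
  O: 5 × 15.999 = 79.995
Sum: 1×79.904 + 17×12.011 + 16×1.008 + 1×14.007 + 5×15.999 = 394.221 → 394.22 g/mol.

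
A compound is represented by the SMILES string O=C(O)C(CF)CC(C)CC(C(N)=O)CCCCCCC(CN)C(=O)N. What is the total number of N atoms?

3

Scan the SMILES for N atoms (remember two-letter symbols like Cl and Br are single atoms).
Nitrogen count: 3.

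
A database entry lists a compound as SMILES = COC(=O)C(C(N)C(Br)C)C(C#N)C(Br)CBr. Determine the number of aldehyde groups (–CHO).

Scan the SMILES for the aldehyde motif — none present.
Groups that are present: 1 ester, 1 nitrile, 1 primary amine.

0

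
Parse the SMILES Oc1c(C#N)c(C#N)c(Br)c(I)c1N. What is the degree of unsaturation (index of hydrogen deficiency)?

Molecular formula: C8H3BrIN3O.
DoU = (2C + 2 + N − H − X) / 2, where X is the halogen count and O/S are ignored.
    = (2·8 + 2 + 3 − 3 − 2) / 2 = 16 / 2 = 8.

8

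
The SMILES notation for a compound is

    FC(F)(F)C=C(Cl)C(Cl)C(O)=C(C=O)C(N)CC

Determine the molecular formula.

Walk through each heavy atom and fill implicit hydrogens from standard valence (C 4, N 3, O 2, S 2, halogen 1):
  atom 1: F (halogen, monovalent) → 0 H
  atom 2: C, bond orders sum to 4 (valence 4) → 0 H
  atom 3: F (halogen, monovalent) → 0 H
  atom 4: F (halogen, monovalent) → 0 H
  atom 5: C, bond orders sum to 3 (valence 4) → 1 H
  atom 6: C, bond orders sum to 4 (valence 4) → 0 H
  atom 7: Cl (halogen, monovalent) → 0 H
  atom 8: C, bond orders sum to 3 (valence 4) → 1 H
  atom 9: Cl (halogen, monovalent) → 0 H
  atom 10: C, bond orders sum to 4 (valence 4) → 0 H
  atom 11: O, bond orders sum to 1 (valence 2) → 1 H
  atom 12: C, bond orders sum to 4 (valence 4) → 0 H
  atom 13: C, bond orders sum to 3 (valence 4) → 1 H
  atom 14: O, bond orders sum to 2 (valence 2) → 0 H
  atom 15: C, bond orders sum to 3 (valence 4) → 1 H
  atom 16: N, bond orders sum to 1 (valence 3) → 2 H
  atom 17: C, bond orders sum to 2 (valence 4) → 2 H
  atom 18: C, bond orders sum to 1 (valence 4) → 3 H
Totals → C:10, H:12, Cl:2, F:3, N:1, O:2.
In Hill order: C10H12Cl2F3NO2.

C10H12Cl2F3NO2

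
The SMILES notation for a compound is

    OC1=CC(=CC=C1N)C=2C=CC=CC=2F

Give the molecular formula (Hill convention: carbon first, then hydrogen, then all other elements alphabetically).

C12H10FNO

Walk through each heavy atom and fill implicit hydrogens from standard valence (C 4, N 3, O 2, S 2, halogen 1):
  atom 1: O, bond orders sum to 1 (valence 2) → 1 H
  atom 2: C, bond orders sum to 4 (valence 4) → 0 H
  atom 3: C, bond orders sum to 3 (valence 4) → 1 H
  atom 4: C, bond orders sum to 4 (valence 4) → 0 H
  atom 5: C, bond orders sum to 3 (valence 4) → 1 H
  atom 6: C, bond orders sum to 3 (valence 4) → 1 H
  atom 7: C, bond orders sum to 4 (valence 4) → 0 H
  atom 8: N, bond orders sum to 1 (valence 3) → 2 H
  atom 9: C, bond orders sum to 4 (valence 4) → 0 H
  atom 10: C, bond orders sum to 3 (valence 4) → 1 H
  atom 11: C, bond orders sum to 3 (valence 4) → 1 H
  atom 12: C, bond orders sum to 3 (valence 4) → 1 H
  atom 13: C, bond orders sum to 3 (valence 4) → 1 H
  atom 14: C, bond orders sum to 4 (valence 4) → 0 H
  atom 15: F (halogen, monovalent) → 0 H
Totals → C:12, H:10, F:1, N:1, O:1.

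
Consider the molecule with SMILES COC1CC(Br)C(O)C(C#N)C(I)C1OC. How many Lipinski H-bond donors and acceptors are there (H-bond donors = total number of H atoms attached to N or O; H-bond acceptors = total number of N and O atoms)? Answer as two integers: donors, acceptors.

Donors: find every N or O and count the H atoms it carries.
  atom 2 (O): bond orders sum to 2 → 0 H
  atom 8 (O): bond orders sum to 1 → 1 H
  atom 11 (N): bond orders sum to 3 → 0 H
  atom 15 (O): bond orders sum to 2 → 0 H
Lipinski HBD = 1.
Acceptors: N atoms = 1, O atoms = 3 → HBA = 4.

1, 4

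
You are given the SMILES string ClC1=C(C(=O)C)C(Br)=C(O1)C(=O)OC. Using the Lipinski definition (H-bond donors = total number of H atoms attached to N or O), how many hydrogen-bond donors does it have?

Donors: find every N or O and count the H atoms it carries.
  atom 5 (O): bond orders sum to 2 → 0 H
  atom 10 (O): bond orders sum to 2 → 0 H
  atom 12 (O): bond orders sum to 2 → 0 H
  atom 13 (O): bond orders sum to 2 → 0 H
Lipinski HBD = 0.

0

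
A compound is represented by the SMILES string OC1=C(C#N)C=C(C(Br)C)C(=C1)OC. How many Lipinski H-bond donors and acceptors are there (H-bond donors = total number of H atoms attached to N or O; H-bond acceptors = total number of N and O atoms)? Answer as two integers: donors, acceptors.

1, 3

Donors: find every N or O and count the H atoms it carries.
  atom 1 (O): bond orders sum to 1 → 1 H
  atom 5 (N): bond orders sum to 3 → 0 H
  atom 13 (O): bond orders sum to 2 → 0 H
Lipinski HBD = 1.
Acceptors: N atoms = 1, O atoms = 2 → HBA = 3.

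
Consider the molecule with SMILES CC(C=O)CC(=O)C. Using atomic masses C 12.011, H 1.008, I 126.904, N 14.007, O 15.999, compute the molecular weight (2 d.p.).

First, the molecular formula is C6H10O2 (counting implicit H from valence).
  C: 6 × 12.011 = 72.066
  H: 10 × 1.008 = 10.080
  O: 2 × 15.999 = 31.998
Sum: 6×12.011 + 10×1.008 + 2×15.999 = 114.144 → 114.14 g/mol.

114.14 g/mol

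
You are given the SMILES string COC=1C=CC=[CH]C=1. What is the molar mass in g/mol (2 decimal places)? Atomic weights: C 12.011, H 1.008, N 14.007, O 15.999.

108.14 g/mol

First, the molecular formula is C7H8O (counting implicit H from valence).
  C: 7 × 12.011 = 84.077
  H: 8 × 1.008 = 8.064
  O: 1 × 15.999 = 15.999
Sum: 7×12.011 + 8×1.008 + 1×15.999 = 108.140 → 108.14 g/mol.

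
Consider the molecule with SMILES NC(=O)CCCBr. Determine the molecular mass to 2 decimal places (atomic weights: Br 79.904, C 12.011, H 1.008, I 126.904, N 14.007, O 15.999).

First, the molecular formula is C4H8BrNO (counting implicit H from valence).
  Br: 1 × 79.904 = 79.904
  C: 4 × 12.011 = 48.044
  H: 8 × 1.008 = 8.064
  N: 1 × 14.007 = 14.007
  O: 1 × 15.999 = 15.999
Sum: 1×79.904 + 4×12.011 + 8×1.008 + 1×14.007 + 1×15.999 = 166.018 → 166.02 g/mol.

166.02 g/mol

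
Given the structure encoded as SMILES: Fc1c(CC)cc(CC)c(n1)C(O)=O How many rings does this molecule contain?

1

In SMILES, each pair of matching ring-closure digits denotes one ring-closing bond; the number of such bonds equals the number of independent rings.
Ring-closure bonds here: 1.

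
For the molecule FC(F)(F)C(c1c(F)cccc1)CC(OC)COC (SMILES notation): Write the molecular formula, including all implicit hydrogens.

Walk through each heavy atom and fill implicit hydrogens from standard valence (C 4, N 3, O 2, S 2, halogen 1); for lowercase aromatic atoms, an aromatic c carries 1 H when it has two neighbours and 0 H with three, and aromatic n carries 0 H:
  atom 1: F (halogen, monovalent) → 0 H
  atom 2: C, bond orders sum to 4 (valence 4) → 0 H
  atom 3: F (halogen, monovalent) → 0 H
  atom 4: F (halogen, monovalent) → 0 H
  atom 5: C, bond orders sum to 3 (valence 4) → 1 H
  atom 6: aromatic c, 3 neighbours → 0 H
  atom 7: aromatic c, 3 neighbours → 0 H
  atom 8: F (halogen, monovalent) → 0 H
  atom 9: aromatic c, 2 neighbours → 1 H
  atom 10: aromatic c, 2 neighbours → 1 H
  atom 11: aromatic c, 2 neighbours → 1 H
  atom 12: aromatic c, 2 neighbours → 1 H
  atom 13: C, bond orders sum to 2 (valence 4) → 2 H
  atom 14: C, bond orders sum to 3 (valence 4) → 1 H
  atom 15: O, bond orders sum to 2 (valence 2) → 0 H
  atom 16: C, bond orders sum to 1 (valence 4) → 3 H
  atom 17: C, bond orders sum to 2 (valence 4) → 2 H
  atom 18: O, bond orders sum to 2 (valence 2) → 0 H
  atom 19: C, bond orders sum to 1 (valence 4) → 3 H
Totals → C:13, H:16, F:4, O:2.

C13H16F4O2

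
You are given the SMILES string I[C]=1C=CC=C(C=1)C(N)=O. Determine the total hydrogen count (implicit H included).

6

Walk through each heavy atom and fill implicit hydrogens from standard valence (C 4, N 3, O 2, S 2, halogen 1):
  atom 1: I (halogen, monovalent) → 0 H
  atom 2: C with explicit H count 0
  atom 3: C, bond orders sum to 3 (valence 4) → 1 H
  atom 4: C, bond orders sum to 3 (valence 4) → 1 H
  atom 5: C, bond orders sum to 3 (valence 4) → 1 H
  atom 6: C, bond orders sum to 4 (valence 4) → 0 H
  atom 7: C, bond orders sum to 3 (valence 4) → 1 H
  atom 8: C, bond orders sum to 4 (valence 4) → 0 H
  atom 9: N, bond orders sum to 1 (valence 3) → 2 H
  atom 10: O, bond orders sum to 2 (valence 2) → 0 H
Total hydrogens: 6.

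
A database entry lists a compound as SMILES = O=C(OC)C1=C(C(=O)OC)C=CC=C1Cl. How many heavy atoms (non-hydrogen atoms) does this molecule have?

Every atom symbol written in the SMILES (organic subset) is one heavy atom; implicit H are not written.
Heavy atoms by element → C:10, Cl:1, O:4.
Total: 15.

15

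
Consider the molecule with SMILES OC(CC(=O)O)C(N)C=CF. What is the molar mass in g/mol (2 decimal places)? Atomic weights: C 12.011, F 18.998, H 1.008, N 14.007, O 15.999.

First, the molecular formula is C6H10FNO3 (counting implicit H from valence).
  C: 6 × 12.011 = 72.066
  F: 1 × 18.998 = 18.998
  H: 10 × 1.008 = 10.080
  N: 1 × 14.007 = 14.007
  O: 3 × 15.999 = 47.997
Sum: 6×12.011 + 1×18.998 + 10×1.008 + 1×14.007 + 3×15.999 = 163.148 → 163.15 g/mol.

163.15 g/mol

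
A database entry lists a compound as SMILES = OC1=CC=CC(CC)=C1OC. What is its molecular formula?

C9H12O2

Walk through each heavy atom and fill implicit hydrogens from standard valence (C 4, N 3, O 2, S 2, halogen 1):
  atom 1: O, bond orders sum to 1 (valence 2) → 1 H
  atom 2: C, bond orders sum to 4 (valence 4) → 0 H
  atom 3: C, bond orders sum to 3 (valence 4) → 1 H
  atom 4: C, bond orders sum to 3 (valence 4) → 1 H
  atom 5: C, bond orders sum to 3 (valence 4) → 1 H
  atom 6: C, bond orders sum to 4 (valence 4) → 0 H
  atom 7: C, bond orders sum to 2 (valence 4) → 2 H
  atom 8: C, bond orders sum to 1 (valence 4) → 3 H
  atom 9: C, bond orders sum to 4 (valence 4) → 0 H
  atom 10: O, bond orders sum to 2 (valence 2) → 0 H
  atom 11: C, bond orders sum to 1 (valence 4) → 3 H
Totals → C:9, H:12, O:2.
In Hill order: C9H12O2.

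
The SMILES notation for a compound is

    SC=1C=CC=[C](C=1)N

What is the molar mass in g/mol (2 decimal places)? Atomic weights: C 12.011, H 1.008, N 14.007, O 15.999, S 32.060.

125.19 g/mol

First, the molecular formula is C6H7NS (counting implicit H from valence).
  C: 6 × 12.011 = 72.066
  H: 7 × 1.008 = 7.056
  N: 1 × 14.007 = 14.007
  S: 1 × 32.060 = 32.060
Sum: 6×12.011 + 7×1.008 + 1×14.007 + 1×32.060 = 125.189 → 125.19 g/mol.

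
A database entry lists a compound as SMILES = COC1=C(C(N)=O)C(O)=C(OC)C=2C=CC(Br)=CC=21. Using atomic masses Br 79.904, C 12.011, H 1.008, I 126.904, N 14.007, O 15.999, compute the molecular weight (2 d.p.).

326.15 g/mol

First, the molecular formula is C13H12BrNO4 (counting implicit H from valence).
  Br: 1 × 79.904 = 79.904
  C: 13 × 12.011 = 156.143
  H: 12 × 1.008 = 12.096
  N: 1 × 14.007 = 14.007
  O: 4 × 15.999 = 63.996
Sum: 1×79.904 + 13×12.011 + 12×1.008 + 1×14.007 + 4×15.999 = 326.146 → 326.15 g/mol.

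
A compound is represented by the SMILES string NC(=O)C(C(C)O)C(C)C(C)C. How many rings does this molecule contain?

In SMILES, each pair of matching ring-closure digits denotes one ring-closing bond; the number of such bonds equals the number of independent rings.
Ring-closure bonds here: 0.

0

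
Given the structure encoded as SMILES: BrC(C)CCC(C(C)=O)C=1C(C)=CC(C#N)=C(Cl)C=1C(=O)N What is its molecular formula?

C16H18BrClN2O2

Walk through each heavy atom and fill implicit hydrogens from standard valence (C 4, N 3, O 2, S 2, halogen 1):
  atom 1: Br (halogen, monovalent) → 0 H
  atom 2: C, bond orders sum to 3 (valence 4) → 1 H
  atom 3: C, bond orders sum to 1 (valence 4) → 3 H
  atom 4: C, bond orders sum to 2 (valence 4) → 2 H
  atom 5: C, bond orders sum to 2 (valence 4) → 2 H
  atom 6: C, bond orders sum to 3 (valence 4) → 1 H
  atom 7: C, bond orders sum to 4 (valence 4) → 0 H
  atom 8: C, bond orders sum to 1 (valence 4) → 3 H
  atom 9: O, bond orders sum to 2 (valence 2) → 0 H
  atom 10: C, bond orders sum to 4 (valence 4) → 0 H
  atom 11: C, bond orders sum to 4 (valence 4) → 0 H
  atom 12: C, bond orders sum to 1 (valence 4) → 3 H
  atom 13: C, bond orders sum to 3 (valence 4) → 1 H
  atom 14: C, bond orders sum to 4 (valence 4) → 0 H
  atom 15: C, bond orders sum to 4 (valence 4) → 0 H
  atom 16: N, bond orders sum to 3 (valence 3) → 0 H
  atom 17: C, bond orders sum to 4 (valence 4) → 0 H
  atom 18: Cl (halogen, monovalent) → 0 H
  atom 19: C, bond orders sum to 4 (valence 4) → 0 H
  atom 20: C, bond orders sum to 4 (valence 4) → 0 H
  atom 21: O, bond orders sum to 2 (valence 2) → 0 H
  atom 22: N, bond orders sum to 1 (valence 3) → 2 H
Totals → C:16, H:18, Br:1, Cl:1, N:2, O:2.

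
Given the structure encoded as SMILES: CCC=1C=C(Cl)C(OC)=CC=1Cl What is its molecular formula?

C9H10Cl2O

Walk through each heavy atom and fill implicit hydrogens from standard valence (C 4, N 3, O 2, S 2, halogen 1):
  atom 1: C, bond orders sum to 1 (valence 4) → 3 H
  atom 2: C, bond orders sum to 2 (valence 4) → 2 H
  atom 3: C, bond orders sum to 4 (valence 4) → 0 H
  atom 4: C, bond orders sum to 3 (valence 4) → 1 H
  atom 5: C, bond orders sum to 4 (valence 4) → 0 H
  atom 6: Cl (halogen, monovalent) → 0 H
  atom 7: C, bond orders sum to 4 (valence 4) → 0 H
  atom 8: O, bond orders sum to 2 (valence 2) → 0 H
  atom 9: C, bond orders sum to 1 (valence 4) → 3 H
  atom 10: C, bond orders sum to 3 (valence 4) → 1 H
  atom 11: C, bond orders sum to 4 (valence 4) → 0 H
  atom 12: Cl (halogen, monovalent) → 0 H
Totals → C:9, H:10, Cl:2, O:1.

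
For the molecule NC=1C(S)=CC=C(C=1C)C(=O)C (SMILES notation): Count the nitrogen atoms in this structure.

Scan the SMILES for N atoms (remember two-letter symbols like Cl and Br are single atoms).
Nitrogen count: 1.

1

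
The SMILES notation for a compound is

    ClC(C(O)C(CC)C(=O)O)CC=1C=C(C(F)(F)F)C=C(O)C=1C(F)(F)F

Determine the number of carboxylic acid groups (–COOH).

1

The carboxylic acid motif appears at heavy-atom position 8 in the SMILES.
Other groups present: 2 hydroxyl.
Carboxylic acid count: 1.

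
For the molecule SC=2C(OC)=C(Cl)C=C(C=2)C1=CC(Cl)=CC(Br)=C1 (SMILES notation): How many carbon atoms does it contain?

Count every carbon token in the SMILES (each C, including those in ring-closure positions and inside branches).
Carbon count: 13.

13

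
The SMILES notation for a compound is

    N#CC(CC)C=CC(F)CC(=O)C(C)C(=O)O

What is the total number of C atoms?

12

Count every carbon token in the SMILES (each C, including those in ring-closure positions and inside branches).
Carbon count: 12.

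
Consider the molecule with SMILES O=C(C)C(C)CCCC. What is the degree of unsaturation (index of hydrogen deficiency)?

Molecular formula: C8H16O.
DoU = (2C + 2 + N − H − X) / 2, where X is the halogen count and O/S are ignored.
    = (2·8 + 2 + 0 − 16 − 0) / 2 = 2 / 2 = 1.

1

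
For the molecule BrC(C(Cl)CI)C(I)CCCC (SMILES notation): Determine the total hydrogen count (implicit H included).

Walk through each heavy atom and fill implicit hydrogens from standard valence (C 4, N 3, O 2, S 2, halogen 1):
  atom 1: Br (halogen, monovalent) → 0 H
  atom 2: C, bond orders sum to 3 (valence 4) → 1 H
  atom 3: C, bond orders sum to 3 (valence 4) → 1 H
  atom 4: Cl (halogen, monovalent) → 0 H
  atom 5: C, bond orders sum to 2 (valence 4) → 2 H
  atom 6: I (halogen, monovalent) → 0 H
  atom 7: C, bond orders sum to 3 (valence 4) → 1 H
  atom 8: I (halogen, monovalent) → 0 H
  atom 9: C, bond orders sum to 2 (valence 4) → 2 H
  atom 10: C, bond orders sum to 2 (valence 4) → 2 H
  atom 11: C, bond orders sum to 2 (valence 4) → 2 H
  atom 12: C, bond orders sum to 1 (valence 4) → 3 H
Total hydrogens: 14.

14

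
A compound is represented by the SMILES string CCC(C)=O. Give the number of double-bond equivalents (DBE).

1

Degree of unsaturation = (number of rings) + (number of π bonds).
Ring closures in the SMILES: 0.
π bonds: 1 double bond (each 1 DoU) → 1 DoU from unsaturation.
Total DoU = 0 + 1 = 1.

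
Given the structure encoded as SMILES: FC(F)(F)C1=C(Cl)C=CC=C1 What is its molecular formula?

C7H4ClF3

Walk through each heavy atom and fill implicit hydrogens from standard valence (C 4, N 3, O 2, S 2, halogen 1):
  atom 1: F (halogen, monovalent) → 0 H
  atom 2: C, bond orders sum to 4 (valence 4) → 0 H
  atom 3: F (halogen, monovalent) → 0 H
  atom 4: F (halogen, monovalent) → 0 H
  atom 5: C, bond orders sum to 4 (valence 4) → 0 H
  atom 6: C, bond orders sum to 4 (valence 4) → 0 H
  atom 7: Cl (halogen, monovalent) → 0 H
  atom 8: C, bond orders sum to 3 (valence 4) → 1 H
  atom 9: C, bond orders sum to 3 (valence 4) → 1 H
  atom 10: C, bond orders sum to 3 (valence 4) → 1 H
  atom 11: C, bond orders sum to 3 (valence 4) → 1 H
Totals → C:7, H:4, Cl:1, F:3.
In Hill order: C7H4ClF3.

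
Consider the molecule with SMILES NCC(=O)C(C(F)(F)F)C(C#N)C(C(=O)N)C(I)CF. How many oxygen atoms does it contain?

2

Scan the SMILES for O atoms (remember two-letter symbols like Cl and Br are single atoms).
Oxygen count: 2.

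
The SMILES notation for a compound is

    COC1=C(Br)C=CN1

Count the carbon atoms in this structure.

Count every carbon token in the SMILES (each C, including those in ring-closure positions and inside branches).
Carbon count: 5.

5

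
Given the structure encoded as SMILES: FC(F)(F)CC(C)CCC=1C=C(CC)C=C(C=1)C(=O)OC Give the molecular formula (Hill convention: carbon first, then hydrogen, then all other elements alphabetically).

C16H21F3O2

Walk through each heavy atom and fill implicit hydrogens from standard valence (C 4, N 3, O 2, S 2, halogen 1):
  atom 1: F (halogen, monovalent) → 0 H
  atom 2: C, bond orders sum to 4 (valence 4) → 0 H
  atom 3: F (halogen, monovalent) → 0 H
  atom 4: F (halogen, monovalent) → 0 H
  atom 5: C, bond orders sum to 2 (valence 4) → 2 H
  atom 6: C, bond orders sum to 3 (valence 4) → 1 H
  atom 7: C, bond orders sum to 1 (valence 4) → 3 H
  atom 8: C, bond orders sum to 2 (valence 4) → 2 H
  atom 9: C, bond orders sum to 2 (valence 4) → 2 H
  atom 10: C, bond orders sum to 4 (valence 4) → 0 H
  atom 11: C, bond orders sum to 3 (valence 4) → 1 H
  atom 12: C, bond orders sum to 4 (valence 4) → 0 H
  atom 13: C, bond orders sum to 2 (valence 4) → 2 H
  atom 14: C, bond orders sum to 1 (valence 4) → 3 H
  atom 15: C, bond orders sum to 3 (valence 4) → 1 H
  atom 16: C, bond orders sum to 4 (valence 4) → 0 H
  atom 17: C, bond orders sum to 3 (valence 4) → 1 H
  atom 18: C, bond orders sum to 4 (valence 4) → 0 H
  atom 19: O, bond orders sum to 2 (valence 2) → 0 H
  atom 20: O, bond orders sum to 2 (valence 2) → 0 H
  atom 21: C, bond orders sum to 1 (valence 4) → 3 H
Totals → C:16, H:21, F:3, O:2.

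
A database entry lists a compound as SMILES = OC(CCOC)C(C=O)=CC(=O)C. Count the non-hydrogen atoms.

13

Every atom symbol written in the SMILES (organic subset) is one heavy atom; implicit H are not written.
Heavy atoms by element → C:9, O:4.
Total: 13.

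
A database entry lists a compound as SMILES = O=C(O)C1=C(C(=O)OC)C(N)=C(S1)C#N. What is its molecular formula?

Walk through each heavy atom and fill implicit hydrogens from standard valence (C 4, N 3, O 2, S 2, halogen 1):
  atom 1: O, bond orders sum to 2 (valence 2) → 0 H
  atom 2: C, bond orders sum to 4 (valence 4) → 0 H
  atom 3: O, bond orders sum to 1 (valence 2) → 1 H
  atom 4: C, bond orders sum to 4 (valence 4) → 0 H
  atom 5: C, bond orders sum to 4 (valence 4) → 0 H
  atom 6: C, bond orders sum to 4 (valence 4) → 0 H
  atom 7: O, bond orders sum to 2 (valence 2) → 0 H
  atom 8: O, bond orders sum to 2 (valence 2) → 0 H
  atom 9: C, bond orders sum to 1 (valence 4) → 3 H
  atom 10: C, bond orders sum to 4 (valence 4) → 0 H
  atom 11: N, bond orders sum to 1 (valence 3) → 2 H
  atom 12: C, bond orders sum to 4 (valence 4) → 0 H
  atom 13: S, bond orders sum to 2 (valence 2) → 0 H
  atom 14: C, bond orders sum to 4 (valence 4) → 0 H
  atom 15: N, bond orders sum to 3 (valence 3) → 0 H
Totals → C:8, H:6, N:2, O:4, S:1.

C8H6N2O4S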